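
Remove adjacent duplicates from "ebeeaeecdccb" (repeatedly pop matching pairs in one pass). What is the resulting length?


Input: ebeeaeecdccb
Stack-based adjacent duplicate removal:
  Read 'e': push. Stack: e
  Read 'b': push. Stack: eb
  Read 'e': push. Stack: ebe
  Read 'e': matches stack top 'e' => pop. Stack: eb
  Read 'a': push. Stack: eba
  Read 'e': push. Stack: ebae
  Read 'e': matches stack top 'e' => pop. Stack: eba
  Read 'c': push. Stack: ebac
  Read 'd': push. Stack: ebacd
  Read 'c': push. Stack: ebacdc
  Read 'c': matches stack top 'c' => pop. Stack: ebacd
  Read 'b': push. Stack: ebacdb
Final stack: "ebacdb" (length 6)

6


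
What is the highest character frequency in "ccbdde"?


Input: ccbdde
Character counts:
  'b': 1
  'c': 2
  'd': 2
  'e': 1
Maximum frequency: 2

2


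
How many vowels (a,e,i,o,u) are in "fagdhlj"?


Input: fagdhlj
Checking each character:
  'f' at position 0: consonant
  'a' at position 1: vowel (running total: 1)
  'g' at position 2: consonant
  'd' at position 3: consonant
  'h' at position 4: consonant
  'l' at position 5: consonant
  'j' at position 6: consonant
Total vowels: 1

1


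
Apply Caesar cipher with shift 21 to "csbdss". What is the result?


Caesar cipher: shift "csbdss" by 21
  'c' (pos 2) + 21 = pos 23 = 'x'
  's' (pos 18) + 21 = pos 13 = 'n'
  'b' (pos 1) + 21 = pos 22 = 'w'
  'd' (pos 3) + 21 = pos 24 = 'y'
  's' (pos 18) + 21 = pos 13 = 'n'
  's' (pos 18) + 21 = pos 13 = 'n'
Result: xnwynn

xnwynn


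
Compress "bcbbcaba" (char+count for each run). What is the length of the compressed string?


Input: bcbbcaba
Runs:
  'b' x 1 => "b1"
  'c' x 1 => "c1"
  'b' x 2 => "b2"
  'c' x 1 => "c1"
  'a' x 1 => "a1"
  'b' x 1 => "b1"
  'a' x 1 => "a1"
Compressed: "b1c1b2c1a1b1a1"
Compressed length: 14

14


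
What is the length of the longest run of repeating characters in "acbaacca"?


Input: "acbaacca"
Scanning for longest run:
  Position 1 ('c'): new char, reset run to 1
  Position 2 ('b'): new char, reset run to 1
  Position 3 ('a'): new char, reset run to 1
  Position 4 ('a'): continues run of 'a', length=2
  Position 5 ('c'): new char, reset run to 1
  Position 6 ('c'): continues run of 'c', length=2
  Position 7 ('a'): new char, reset run to 1
Longest run: 'a' with length 2

2


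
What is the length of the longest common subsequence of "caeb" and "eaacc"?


LCS of "caeb" and "eaacc"
DP table:
           e    a    a    c    c
      0    0    0    0    0    0
  c   0    0    0    0    1    1
  a   0    0    1    1    1    1
  e   0    1    1    1    1    1
  b   0    1    1    1    1    1
LCS length = dp[4][5] = 1

1


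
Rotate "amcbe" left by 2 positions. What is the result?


Input: "amcbe", rotate left by 2
First 2 characters: "am"
Remaining characters: "cbe"
Concatenate remaining + first: "cbe" + "am" = "cbeam"

cbeam


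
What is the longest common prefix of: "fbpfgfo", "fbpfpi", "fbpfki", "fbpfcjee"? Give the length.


Words: fbpfgfo, fbpfpi, fbpfki, fbpfcjee
  Position 0: all 'f' => match
  Position 1: all 'b' => match
  Position 2: all 'p' => match
  Position 3: all 'f' => match
  Position 4: ('g', 'p', 'k', 'c') => mismatch, stop
LCP = "fbpf" (length 4)

4


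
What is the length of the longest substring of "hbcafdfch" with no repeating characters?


Input: "hbcafdfch"
Sliding window (track last position of each char):
  Position 0 ('h'): window [0,0] length 1 -- new best
  Position 1 ('b'): window [0,1] length 2 -- new best
  Position 2 ('c'): window [0,2] length 3 -- new best
  Position 3 ('a'): window [0,3] length 4 -- new best
  Position 4 ('f'): window [0,4] length 5 -- new best
  Position 5 ('d'): window [0,5] length 6 -- new best
  Position 6 ('f'): repeat (last at 4), move window start to 5
  Position 6 ('f'): window [5,6] length 2
  Position 7 ('c'): window [5,7] length 3
  Position 8 ('h'): window [5,8] length 4
Longest substring with no repeats: "hbcafd" with length 6

6


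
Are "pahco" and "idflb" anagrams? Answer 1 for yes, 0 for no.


Strings: "pahco", "idflb"
Sorted first:  achop
Sorted second: bdfil
Differ at position 0: 'a' vs 'b' => not anagrams

0


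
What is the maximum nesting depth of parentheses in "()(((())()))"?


Input: "()(((())()))"
Tracking depth:
  Position 0 '(': depth becomes 1
  Position 1 ')': depth becomes 0
  Position 2 '(': depth becomes 1
  Position 3 '(': depth becomes 2
  Position 4 '(': depth becomes 3
  Position 5 '(': depth becomes 4
  Position 6 ')': depth becomes 3
  Position 7 ')': depth becomes 2
  Position 8 '(': depth becomes 3
  Position 9 ')': depth becomes 2
  Position 10 ')': depth becomes 1
  Position 11 ')': depth becomes 0
Maximum depth reached: 4

4


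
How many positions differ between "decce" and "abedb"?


Comparing "decce" and "abedb" position by position:
  Position 0: 'd' vs 'a' => DIFFER
  Position 1: 'e' vs 'b' => DIFFER
  Position 2: 'c' vs 'e' => DIFFER
  Position 3: 'c' vs 'd' => DIFFER
  Position 4: 'e' vs 'b' => DIFFER
Positions that differ: 5

5


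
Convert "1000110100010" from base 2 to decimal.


Input: "1000110100010" in base 2
Positional expansion:
  Digit '1' (value 1) x 2^12 = 4096
  Digit '0' (value 0) x 2^11 = 0
  Digit '0' (value 0) x 2^10 = 0
  Digit '0' (value 0) x 2^9 = 0
  Digit '1' (value 1) x 2^8 = 256
  Digit '1' (value 1) x 2^7 = 128
  Digit '0' (value 0) x 2^6 = 0
  Digit '1' (value 1) x 2^5 = 32
  Digit '0' (value 0) x 2^4 = 0
  Digit '0' (value 0) x 2^3 = 0
  Digit '0' (value 0) x 2^2 = 0
  Digit '1' (value 1) x 2^1 = 2
  Digit '0' (value 0) x 2^0 = 0
Sum = 4514

4514


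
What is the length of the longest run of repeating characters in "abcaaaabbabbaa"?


Input: "abcaaaabbabbaa"
Scanning for longest run:
  Position 1 ('b'): new char, reset run to 1
  Position 2 ('c'): new char, reset run to 1
  Position 3 ('a'): new char, reset run to 1
  Position 4 ('a'): continues run of 'a', length=2
  Position 5 ('a'): continues run of 'a', length=3
  Position 6 ('a'): continues run of 'a', length=4
  Position 7 ('b'): new char, reset run to 1
  Position 8 ('b'): continues run of 'b', length=2
  Position 9 ('a'): new char, reset run to 1
  Position 10 ('b'): new char, reset run to 1
  Position 11 ('b'): continues run of 'b', length=2
  Position 12 ('a'): new char, reset run to 1
  Position 13 ('a'): continues run of 'a', length=2
Longest run: 'a' with length 4

4


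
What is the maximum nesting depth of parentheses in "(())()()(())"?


Input: "(())()()(())"
Tracking depth:
  Position 0 '(': depth becomes 1
  Position 1 '(': depth becomes 2
  Position 2 ')': depth becomes 1
  Position 3 ')': depth becomes 0
  Position 4 '(': depth becomes 1
  Position 5 ')': depth becomes 0
  Position 6 '(': depth becomes 1
  Position 7 ')': depth becomes 0
  Position 8 '(': depth becomes 1
  Position 9 '(': depth becomes 2
  Position 10 ')': depth becomes 1
  Position 11 ')': depth becomes 0
Maximum depth reached: 2

2


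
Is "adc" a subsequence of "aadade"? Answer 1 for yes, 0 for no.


Check if "adc" is a subsequence of "aadade"
Greedy scan:
  Position 0 ('a'): matches sub[0] = 'a'
  Position 1 ('a'): no match needed
  Position 2 ('d'): matches sub[1] = 'd'
  Position 3 ('a'): no match needed
  Position 4 ('d'): no match needed
  Position 5 ('e'): no match needed
Only matched 2/3 characters => not a subsequence

0


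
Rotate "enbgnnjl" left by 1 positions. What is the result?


Input: "enbgnnjl", rotate left by 1
First 1 characters: "e"
Remaining characters: "nbgnnjl"
Concatenate remaining + first: "nbgnnjl" + "e" = "nbgnnjle"

nbgnnjle


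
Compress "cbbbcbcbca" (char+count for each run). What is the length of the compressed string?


Input: cbbbcbcbca
Runs:
  'c' x 1 => "c1"
  'b' x 3 => "b3"
  'c' x 1 => "c1"
  'b' x 1 => "b1"
  'c' x 1 => "c1"
  'b' x 1 => "b1"
  'c' x 1 => "c1"
  'a' x 1 => "a1"
Compressed: "c1b3c1b1c1b1c1a1"
Compressed length: 16

16


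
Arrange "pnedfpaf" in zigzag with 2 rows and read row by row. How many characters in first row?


Zigzag "pnedfpaf" into 2 rows:
Placing characters:
  'p' => row 0
  'n' => row 1
  'e' => row 0
  'd' => row 1
  'f' => row 0
  'p' => row 1
  'a' => row 0
  'f' => row 1
Rows:
  Row 0: "pefa"
  Row 1: "ndpf"
First row length: 4

4


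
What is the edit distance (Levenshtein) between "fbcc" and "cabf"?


Computing edit distance: "fbcc" -> "cabf"
DP table:
           c    a    b    f
      0    1    2    3    4
  f   1    1    2    3    3
  b   2    2    2    2    3
  c   3    2    3    3    3
  c   4    3    3    4    4
Edit distance = dp[4][4] = 4

4


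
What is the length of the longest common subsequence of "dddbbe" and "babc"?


LCS of "dddbbe" and "babc"
DP table:
           b    a    b    c
      0    0    0    0    0
  d   0    0    0    0    0
  d   0    0    0    0    0
  d   0    0    0    0    0
  b   0    1    1    1    1
  b   0    1    1    2    2
  e   0    1    1    2    2
LCS length = dp[6][4] = 2

2


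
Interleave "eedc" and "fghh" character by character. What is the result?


Interleaving "eedc" and "fghh":
  Position 0: 'e' from first, 'f' from second => "ef"
  Position 1: 'e' from first, 'g' from second => "eg"
  Position 2: 'd' from first, 'h' from second => "dh"
  Position 3: 'c' from first, 'h' from second => "ch"
Result: efegdhch

efegdhch


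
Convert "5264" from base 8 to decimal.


Input: "5264" in base 8
Positional expansion:
  Digit '5' (value 5) x 8^3 = 2560
  Digit '2' (value 2) x 8^2 = 128
  Digit '6' (value 6) x 8^1 = 48
  Digit '4' (value 4) x 8^0 = 4
Sum = 2740

2740


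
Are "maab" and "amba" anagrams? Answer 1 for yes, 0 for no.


Strings: "maab", "amba"
Sorted first:  aabm
Sorted second: aabm
Sorted forms match => anagrams

1


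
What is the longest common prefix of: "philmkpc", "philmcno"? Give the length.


Words: philmkpc, philmcno
  Position 0: all 'p' => match
  Position 1: all 'h' => match
  Position 2: all 'i' => match
  Position 3: all 'l' => match
  Position 4: all 'm' => match
  Position 5: ('k', 'c') => mismatch, stop
LCP = "philm" (length 5)

5


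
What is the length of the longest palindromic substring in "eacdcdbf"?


Input: "eacdcdbf"
Checking substrings for palindromes:
  [2:5] "cdc" (len 3) => palindrome
  [3:6] "dcd" (len 3) => palindrome
Longest palindromic substring: "cdc" with length 3

3


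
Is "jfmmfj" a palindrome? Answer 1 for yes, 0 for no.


Input: jfmmfj
Reversed: jfmmfj
  Compare pos 0 ('j') with pos 5 ('j'): match
  Compare pos 1 ('f') with pos 4 ('f'): match
  Compare pos 2 ('m') with pos 3 ('m'): match
Result: palindrome

1


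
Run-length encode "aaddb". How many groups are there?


Input: aaddb
Scanning for consecutive runs:
  Group 1: 'a' x 2 (positions 0-1)
  Group 2: 'd' x 2 (positions 2-3)
  Group 3: 'b' x 1 (positions 4-4)
Total groups: 3

3


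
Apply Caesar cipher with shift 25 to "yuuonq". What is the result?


Caesar cipher: shift "yuuonq" by 25
  'y' (pos 24) + 25 = pos 23 = 'x'
  'u' (pos 20) + 25 = pos 19 = 't'
  'u' (pos 20) + 25 = pos 19 = 't'
  'o' (pos 14) + 25 = pos 13 = 'n'
  'n' (pos 13) + 25 = pos 12 = 'm'
  'q' (pos 16) + 25 = pos 15 = 'p'
Result: xttnmp

xttnmp


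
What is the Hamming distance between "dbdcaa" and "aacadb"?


Comparing "dbdcaa" and "aacadb" position by position:
  Position 0: 'd' vs 'a' => differ
  Position 1: 'b' vs 'a' => differ
  Position 2: 'd' vs 'c' => differ
  Position 3: 'c' vs 'a' => differ
  Position 4: 'a' vs 'd' => differ
  Position 5: 'a' vs 'b' => differ
Total differences (Hamming distance): 6

6


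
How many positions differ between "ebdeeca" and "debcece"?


Comparing "ebdeeca" and "debcece" position by position:
  Position 0: 'e' vs 'd' => DIFFER
  Position 1: 'b' vs 'e' => DIFFER
  Position 2: 'd' vs 'b' => DIFFER
  Position 3: 'e' vs 'c' => DIFFER
  Position 4: 'e' vs 'e' => same
  Position 5: 'c' vs 'c' => same
  Position 6: 'a' vs 'e' => DIFFER
Positions that differ: 5

5


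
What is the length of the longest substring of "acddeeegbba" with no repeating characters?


Input: "acddeeegbba"
Sliding window (track last position of each char):
  Position 0 ('a'): window [0,0] length 1 -- new best
  Position 1 ('c'): window [0,1] length 2 -- new best
  Position 2 ('d'): window [0,2] length 3 -- new best
  Position 3 ('d'): repeat (last at 2), move window start to 3
  Position 3 ('d'): window [3,3] length 1
  Position 4 ('e'): window [3,4] length 2
  Position 5 ('e'): repeat (last at 4), move window start to 5
  Position 5 ('e'): window [5,5] length 1
  Position 6 ('e'): repeat (last at 5), move window start to 6
  Position 6 ('e'): window [6,6] length 1
  Position 7 ('g'): window [6,7] length 2
  Position 8 ('b'): window [6,8] length 3
  Position 9 ('b'): repeat (last at 8), move window start to 9
  Position 9 ('b'): window [9,9] length 1
  Position 10 ('a'): window [9,10] length 2
Longest substring with no repeats: "acd" with length 3

3


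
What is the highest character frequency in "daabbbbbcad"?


Input: daabbbbbcad
Character counts:
  'a': 3
  'b': 5
  'c': 1
  'd': 2
Maximum frequency: 5

5


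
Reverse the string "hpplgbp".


Input: hpplgbp
Reading characters right to left:
  Position 6: 'p'
  Position 5: 'b'
  Position 4: 'g'
  Position 3: 'l'
  Position 2: 'p'
  Position 1: 'p'
  Position 0: 'h'
Reversed: pbglpph

pbglpph


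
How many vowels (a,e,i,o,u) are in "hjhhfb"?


Input: hjhhfb
Checking each character:
  'h' at position 0: consonant
  'j' at position 1: consonant
  'h' at position 2: consonant
  'h' at position 3: consonant
  'f' at position 4: consonant
  'b' at position 5: consonant
Total vowels: 0

0


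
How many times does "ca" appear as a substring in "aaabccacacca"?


Searching for "ca" in "aaabccacacca"
Scanning each position:
  Position 0: "aa" => no
  Position 1: "aa" => no
  Position 2: "ab" => no
  Position 3: "bc" => no
  Position 4: "cc" => no
  Position 5: "ca" => MATCH
  Position 6: "ac" => no
  Position 7: "ca" => MATCH
  Position 8: "ac" => no
  Position 9: "cc" => no
  Position 10: "ca" => MATCH
Total occurrences: 3

3


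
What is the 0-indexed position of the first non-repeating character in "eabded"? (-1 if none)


Input: eabded
Character frequencies:
  'a': 1
  'b': 1
  'd': 2
  'e': 2
Scanning left to right for freq == 1:
  Position 0 ('e'): freq=2, skip
  Position 1 ('a'): unique! => answer = 1

1


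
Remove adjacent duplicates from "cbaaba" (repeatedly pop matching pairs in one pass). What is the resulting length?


Input: cbaaba
Stack-based adjacent duplicate removal:
  Read 'c': push. Stack: c
  Read 'b': push. Stack: cb
  Read 'a': push. Stack: cba
  Read 'a': matches stack top 'a' => pop. Stack: cb
  Read 'b': matches stack top 'b' => pop. Stack: c
  Read 'a': push. Stack: ca
Final stack: "ca" (length 2)

2


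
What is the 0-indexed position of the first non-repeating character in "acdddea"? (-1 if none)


Input: acdddea
Character frequencies:
  'a': 2
  'c': 1
  'd': 3
  'e': 1
Scanning left to right for freq == 1:
  Position 0 ('a'): freq=2, skip
  Position 1 ('c'): unique! => answer = 1

1


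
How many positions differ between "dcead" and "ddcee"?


Comparing "dcead" and "ddcee" position by position:
  Position 0: 'd' vs 'd' => same
  Position 1: 'c' vs 'd' => DIFFER
  Position 2: 'e' vs 'c' => DIFFER
  Position 3: 'a' vs 'e' => DIFFER
  Position 4: 'd' vs 'e' => DIFFER
Positions that differ: 4

4


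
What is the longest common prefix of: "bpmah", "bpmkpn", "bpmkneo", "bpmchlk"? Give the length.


Words: bpmah, bpmkpn, bpmkneo, bpmchlk
  Position 0: all 'b' => match
  Position 1: all 'p' => match
  Position 2: all 'm' => match
  Position 3: ('a', 'k', 'k', 'c') => mismatch, stop
LCP = "bpm" (length 3)

3


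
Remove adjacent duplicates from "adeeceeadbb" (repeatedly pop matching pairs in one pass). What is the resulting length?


Input: adeeceeadbb
Stack-based adjacent duplicate removal:
  Read 'a': push. Stack: a
  Read 'd': push. Stack: ad
  Read 'e': push. Stack: ade
  Read 'e': matches stack top 'e' => pop. Stack: ad
  Read 'c': push. Stack: adc
  Read 'e': push. Stack: adce
  Read 'e': matches stack top 'e' => pop. Stack: adc
  Read 'a': push. Stack: adca
  Read 'd': push. Stack: adcad
  Read 'b': push. Stack: adcadb
  Read 'b': matches stack top 'b' => pop. Stack: adcad
Final stack: "adcad" (length 5)

5


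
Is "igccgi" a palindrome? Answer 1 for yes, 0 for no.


Input: igccgi
Reversed: igccgi
  Compare pos 0 ('i') with pos 5 ('i'): match
  Compare pos 1 ('g') with pos 4 ('g'): match
  Compare pos 2 ('c') with pos 3 ('c'): match
Result: palindrome

1


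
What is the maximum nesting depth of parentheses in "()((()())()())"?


Input: "()((()())()())"
Tracking depth:
  Position 0 '(': depth becomes 1
  Position 1 ')': depth becomes 0
  Position 2 '(': depth becomes 1
  Position 3 '(': depth becomes 2
  Position 4 '(': depth becomes 3
  Position 5 ')': depth becomes 2
  Position 6 '(': depth becomes 3
  Position 7 ')': depth becomes 2
  Position 8 ')': depth becomes 1
  Position 9 '(': depth becomes 2
  Position 10 ')': depth becomes 1
  Position 11 '(': depth becomes 2
  Position 12 ')': depth becomes 1
  Position 13 ')': depth becomes 0
Maximum depth reached: 3

3


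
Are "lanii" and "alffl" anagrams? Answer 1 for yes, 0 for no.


Strings: "lanii", "alffl"
Sorted first:  aiiln
Sorted second: affll
Differ at position 1: 'i' vs 'f' => not anagrams

0


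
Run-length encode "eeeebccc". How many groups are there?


Input: eeeebccc
Scanning for consecutive runs:
  Group 1: 'e' x 4 (positions 0-3)
  Group 2: 'b' x 1 (positions 4-4)
  Group 3: 'c' x 3 (positions 5-7)
Total groups: 3

3


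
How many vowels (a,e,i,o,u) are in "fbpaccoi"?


Input: fbpaccoi
Checking each character:
  'f' at position 0: consonant
  'b' at position 1: consonant
  'p' at position 2: consonant
  'a' at position 3: vowel (running total: 1)
  'c' at position 4: consonant
  'c' at position 5: consonant
  'o' at position 6: vowel (running total: 2)
  'i' at position 7: vowel (running total: 3)
Total vowels: 3

3


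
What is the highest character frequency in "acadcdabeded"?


Input: acadcdabeded
Character counts:
  'a': 3
  'b': 1
  'c': 2
  'd': 4
  'e': 2
Maximum frequency: 4

4


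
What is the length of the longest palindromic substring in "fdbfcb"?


Input: "fdbfcb"
Checking substrings for palindromes:
  No multi-char palindromic substrings found
Longest palindromic substring: "f" with length 1

1


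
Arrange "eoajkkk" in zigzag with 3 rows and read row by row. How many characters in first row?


Zigzag "eoajkkk" into 3 rows:
Placing characters:
  'e' => row 0
  'o' => row 1
  'a' => row 2
  'j' => row 1
  'k' => row 0
  'k' => row 1
  'k' => row 2
Rows:
  Row 0: "ek"
  Row 1: "ojk"
  Row 2: "ak"
First row length: 2

2


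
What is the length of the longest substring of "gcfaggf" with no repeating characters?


Input: "gcfaggf"
Sliding window (track last position of each char):
  Position 0 ('g'): window [0,0] length 1 -- new best
  Position 1 ('c'): window [0,1] length 2 -- new best
  Position 2 ('f'): window [0,2] length 3 -- new best
  Position 3 ('a'): window [0,3] length 4 -- new best
  Position 4 ('g'): repeat (last at 0), move window start to 1
  Position 4 ('g'): window [1,4] length 4
  Position 5 ('g'): repeat (last at 4), move window start to 5
  Position 5 ('g'): window [5,5] length 1
  Position 6 ('f'): window [5,6] length 2
Longest substring with no repeats: "gcfa" with length 4

4


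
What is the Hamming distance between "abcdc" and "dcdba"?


Comparing "abcdc" and "dcdba" position by position:
  Position 0: 'a' vs 'd' => differ
  Position 1: 'b' vs 'c' => differ
  Position 2: 'c' vs 'd' => differ
  Position 3: 'd' vs 'b' => differ
  Position 4: 'c' vs 'a' => differ
Total differences (Hamming distance): 5

5


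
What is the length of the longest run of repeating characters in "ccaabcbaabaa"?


Input: "ccaabcbaabaa"
Scanning for longest run:
  Position 1 ('c'): continues run of 'c', length=2
  Position 2 ('a'): new char, reset run to 1
  Position 3 ('a'): continues run of 'a', length=2
  Position 4 ('b'): new char, reset run to 1
  Position 5 ('c'): new char, reset run to 1
  Position 6 ('b'): new char, reset run to 1
  Position 7 ('a'): new char, reset run to 1
  Position 8 ('a'): continues run of 'a', length=2
  Position 9 ('b'): new char, reset run to 1
  Position 10 ('a'): new char, reset run to 1
  Position 11 ('a'): continues run of 'a', length=2
Longest run: 'c' with length 2

2


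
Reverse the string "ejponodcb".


Input: ejponodcb
Reading characters right to left:
  Position 8: 'b'
  Position 7: 'c'
  Position 6: 'd'
  Position 5: 'o'
  Position 4: 'n'
  Position 3: 'o'
  Position 2: 'p'
  Position 1: 'j'
  Position 0: 'e'
Reversed: bcdonopje

bcdonopje


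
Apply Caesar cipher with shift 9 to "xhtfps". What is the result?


Caesar cipher: shift "xhtfps" by 9
  'x' (pos 23) + 9 = pos 6 = 'g'
  'h' (pos 7) + 9 = pos 16 = 'q'
  't' (pos 19) + 9 = pos 2 = 'c'
  'f' (pos 5) + 9 = pos 14 = 'o'
  'p' (pos 15) + 9 = pos 24 = 'y'
  's' (pos 18) + 9 = pos 1 = 'b'
Result: gqcoyb

gqcoyb


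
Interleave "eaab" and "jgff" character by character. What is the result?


Interleaving "eaab" and "jgff":
  Position 0: 'e' from first, 'j' from second => "ej"
  Position 1: 'a' from first, 'g' from second => "ag"
  Position 2: 'a' from first, 'f' from second => "af"
  Position 3: 'b' from first, 'f' from second => "bf"
Result: ejagafbf

ejagafbf


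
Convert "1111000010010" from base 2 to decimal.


Input: "1111000010010" in base 2
Positional expansion:
  Digit '1' (value 1) x 2^12 = 4096
  Digit '1' (value 1) x 2^11 = 2048
  Digit '1' (value 1) x 2^10 = 1024
  Digit '1' (value 1) x 2^9 = 512
  Digit '0' (value 0) x 2^8 = 0
  Digit '0' (value 0) x 2^7 = 0
  Digit '0' (value 0) x 2^6 = 0
  Digit '0' (value 0) x 2^5 = 0
  Digit '1' (value 1) x 2^4 = 16
  Digit '0' (value 0) x 2^3 = 0
  Digit '0' (value 0) x 2^2 = 0
  Digit '1' (value 1) x 2^1 = 2
  Digit '0' (value 0) x 2^0 = 0
Sum = 7698

7698


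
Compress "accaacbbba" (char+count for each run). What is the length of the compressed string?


Input: accaacbbba
Runs:
  'a' x 1 => "a1"
  'c' x 2 => "c2"
  'a' x 2 => "a2"
  'c' x 1 => "c1"
  'b' x 3 => "b3"
  'a' x 1 => "a1"
Compressed: "a1c2a2c1b3a1"
Compressed length: 12

12


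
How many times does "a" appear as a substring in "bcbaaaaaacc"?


Searching for "a" in "bcbaaaaaacc"
Scanning each position:
  Position 0: "b" => no
  Position 1: "c" => no
  Position 2: "b" => no
  Position 3: "a" => MATCH
  Position 4: "a" => MATCH
  Position 5: "a" => MATCH
  Position 6: "a" => MATCH
  Position 7: "a" => MATCH
  Position 8: "a" => MATCH
  Position 9: "c" => no
  Position 10: "c" => no
Total occurrences: 6

6


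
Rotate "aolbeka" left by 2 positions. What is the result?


Input: "aolbeka", rotate left by 2
First 2 characters: "ao"
Remaining characters: "lbeka"
Concatenate remaining + first: "lbeka" + "ao" = "lbekaao"

lbekaao


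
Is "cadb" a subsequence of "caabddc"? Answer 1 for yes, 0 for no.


Check if "cadb" is a subsequence of "caabddc"
Greedy scan:
  Position 0 ('c'): matches sub[0] = 'c'
  Position 1 ('a'): matches sub[1] = 'a'
  Position 2 ('a'): no match needed
  Position 3 ('b'): no match needed
  Position 4 ('d'): matches sub[2] = 'd'
  Position 5 ('d'): no match needed
  Position 6 ('c'): no match needed
Only matched 3/4 characters => not a subsequence

0


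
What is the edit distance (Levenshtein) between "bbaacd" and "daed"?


Computing edit distance: "bbaacd" -> "daed"
DP table:
           d    a    e    d
      0    1    2    3    4
  b   1    1    2    3    4
  b   2    2    2    3    4
  a   3    3    2    3    4
  a   4    4    3    3    4
  c   5    5    4    4    4
  d   6    5    5    5    4
Edit distance = dp[6][4] = 4

4


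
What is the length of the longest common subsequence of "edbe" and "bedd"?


LCS of "edbe" and "bedd"
DP table:
           b    e    d    d
      0    0    0    0    0
  e   0    0    1    1    1
  d   0    0    1    2    2
  b   0    1    1    2    2
  e   0    1    2    2    2
LCS length = dp[4][4] = 2

2


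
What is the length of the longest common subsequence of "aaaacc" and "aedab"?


LCS of "aaaacc" and "aedab"
DP table:
           a    e    d    a    b
      0    0    0    0    0    0
  a   0    1    1    1    1    1
  a   0    1    1    1    2    2
  a   0    1    1    1    2    2
  a   0    1    1    1    2    2
  c   0    1    1    1    2    2
  c   0    1    1    1    2    2
LCS length = dp[6][5] = 2

2


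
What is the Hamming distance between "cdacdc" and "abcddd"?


Comparing "cdacdc" and "abcddd" position by position:
  Position 0: 'c' vs 'a' => differ
  Position 1: 'd' vs 'b' => differ
  Position 2: 'a' vs 'c' => differ
  Position 3: 'c' vs 'd' => differ
  Position 4: 'd' vs 'd' => same
  Position 5: 'c' vs 'd' => differ
Total differences (Hamming distance): 5

5


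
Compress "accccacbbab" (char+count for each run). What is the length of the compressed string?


Input: accccacbbab
Runs:
  'a' x 1 => "a1"
  'c' x 4 => "c4"
  'a' x 1 => "a1"
  'c' x 1 => "c1"
  'b' x 2 => "b2"
  'a' x 1 => "a1"
  'b' x 1 => "b1"
Compressed: "a1c4a1c1b2a1b1"
Compressed length: 14

14


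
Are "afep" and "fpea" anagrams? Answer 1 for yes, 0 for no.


Strings: "afep", "fpea"
Sorted first:  aefp
Sorted second: aefp
Sorted forms match => anagrams

1


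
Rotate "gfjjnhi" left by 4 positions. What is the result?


Input: "gfjjnhi", rotate left by 4
First 4 characters: "gfjj"
Remaining characters: "nhi"
Concatenate remaining + first: "nhi" + "gfjj" = "nhigfjj"

nhigfjj


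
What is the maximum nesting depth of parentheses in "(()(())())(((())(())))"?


Input: "(()(())())(((())(())))"
Tracking depth:
  Position 0 '(': depth becomes 1
  Position 1 '(': depth becomes 2
  Position 2 ')': depth becomes 1
  Position 3 '(': depth becomes 2
  Position 4 '(': depth becomes 3
  Position 5 ')': depth becomes 2
  Position 6 ')': depth becomes 1
  Position 7 '(': depth becomes 2
  Position 8 ')': depth becomes 1
  Position 9 ')': depth becomes 0
  Position 10 '(': depth becomes 1
  Position 11 '(': depth becomes 2
  Position 12 '(': depth becomes 3
  Position 13 '(': depth becomes 4
  Position 14 ')': depth becomes 3
  Position 15 ')': depth becomes 2
  Position 16 '(': depth becomes 3
  Position 17 '(': depth becomes 4
  Position 18 ')': depth becomes 3
  Position 19 ')': depth becomes 2
  Position 20 ')': depth becomes 1
  Position 21 ')': depth becomes 0
Maximum depth reached: 4

4


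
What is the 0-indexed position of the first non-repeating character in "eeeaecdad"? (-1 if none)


Input: eeeaecdad
Character frequencies:
  'a': 2
  'c': 1
  'd': 2
  'e': 4
Scanning left to right for freq == 1:
  Position 0 ('e'): freq=4, skip
  Position 1 ('e'): freq=4, skip
  Position 2 ('e'): freq=4, skip
  Position 3 ('a'): freq=2, skip
  Position 4 ('e'): freq=4, skip
  Position 5 ('c'): unique! => answer = 5

5


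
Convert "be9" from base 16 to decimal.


Input: "be9" in base 16
Positional expansion:
  Digit 'b' (value 11) x 16^2 = 2816
  Digit 'e' (value 14) x 16^1 = 224
  Digit '9' (value 9) x 16^0 = 9
Sum = 3049

3049


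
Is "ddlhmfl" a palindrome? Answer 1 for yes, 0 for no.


Input: ddlhmfl
Reversed: lfmhldd
  Compare pos 0 ('d') with pos 6 ('l'): MISMATCH
  Compare pos 1 ('d') with pos 5 ('f'): MISMATCH
  Compare pos 2 ('l') with pos 4 ('m'): MISMATCH
Result: not a palindrome

0


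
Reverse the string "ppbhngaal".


Input: ppbhngaal
Reading characters right to left:
  Position 8: 'l'
  Position 7: 'a'
  Position 6: 'a'
  Position 5: 'g'
  Position 4: 'n'
  Position 3: 'h'
  Position 2: 'b'
  Position 1: 'p'
  Position 0: 'p'
Reversed: laagnhbpp

laagnhbpp


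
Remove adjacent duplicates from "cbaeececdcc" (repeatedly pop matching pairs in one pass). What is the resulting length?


Input: cbaeececdcc
Stack-based adjacent duplicate removal:
  Read 'c': push. Stack: c
  Read 'b': push. Stack: cb
  Read 'a': push. Stack: cba
  Read 'e': push. Stack: cbae
  Read 'e': matches stack top 'e' => pop. Stack: cba
  Read 'c': push. Stack: cbac
  Read 'e': push. Stack: cbace
  Read 'c': push. Stack: cbacec
  Read 'd': push. Stack: cbacecd
  Read 'c': push. Stack: cbacecdc
  Read 'c': matches stack top 'c' => pop. Stack: cbacecd
Final stack: "cbacecd" (length 7)

7


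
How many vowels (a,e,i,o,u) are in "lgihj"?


Input: lgihj
Checking each character:
  'l' at position 0: consonant
  'g' at position 1: consonant
  'i' at position 2: vowel (running total: 1)
  'h' at position 3: consonant
  'j' at position 4: consonant
Total vowels: 1

1


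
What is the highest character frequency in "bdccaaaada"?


Input: bdccaaaada
Character counts:
  'a': 5
  'b': 1
  'c': 2
  'd': 2
Maximum frequency: 5

5


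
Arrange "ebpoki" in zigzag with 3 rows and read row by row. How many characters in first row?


Zigzag "ebpoki" into 3 rows:
Placing characters:
  'e' => row 0
  'b' => row 1
  'p' => row 2
  'o' => row 1
  'k' => row 0
  'i' => row 1
Rows:
  Row 0: "ek"
  Row 1: "boi"
  Row 2: "p"
First row length: 2

2


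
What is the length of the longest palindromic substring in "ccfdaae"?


Input: "ccfdaae"
Checking substrings for palindromes:
  [0:2] "cc" (len 2) => palindrome
  [4:6] "aa" (len 2) => palindrome
Longest palindromic substring: "cc" with length 2

2


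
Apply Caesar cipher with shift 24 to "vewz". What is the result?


Caesar cipher: shift "vewz" by 24
  'v' (pos 21) + 24 = pos 19 = 't'
  'e' (pos 4) + 24 = pos 2 = 'c'
  'w' (pos 22) + 24 = pos 20 = 'u'
  'z' (pos 25) + 24 = pos 23 = 'x'
Result: tcux

tcux


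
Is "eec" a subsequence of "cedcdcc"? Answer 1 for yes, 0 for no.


Check if "eec" is a subsequence of "cedcdcc"
Greedy scan:
  Position 0 ('c'): no match needed
  Position 1 ('e'): matches sub[0] = 'e'
  Position 2 ('d'): no match needed
  Position 3 ('c'): no match needed
  Position 4 ('d'): no match needed
  Position 5 ('c'): no match needed
  Position 6 ('c'): no match needed
Only matched 1/3 characters => not a subsequence

0


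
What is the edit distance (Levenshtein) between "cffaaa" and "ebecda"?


Computing edit distance: "cffaaa" -> "ebecda"
DP table:
           e    b    e    c    d    a
      0    1    2    3    4    5    6
  c   1    1    2    3    3    4    5
  f   2    2    2    3    4    4    5
  f   3    3    3    3    4    5    5
  a   4    4    4    4    4    5    5
  a   5    5    5    5    5    5    5
  a   6    6    6    6    6    6    5
Edit distance = dp[6][6] = 5

5


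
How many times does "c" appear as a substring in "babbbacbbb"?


Searching for "c" in "babbbacbbb"
Scanning each position:
  Position 0: "b" => no
  Position 1: "a" => no
  Position 2: "b" => no
  Position 3: "b" => no
  Position 4: "b" => no
  Position 5: "a" => no
  Position 6: "c" => MATCH
  Position 7: "b" => no
  Position 8: "b" => no
  Position 9: "b" => no
Total occurrences: 1

1


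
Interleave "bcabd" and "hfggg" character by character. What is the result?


Interleaving "bcabd" and "hfggg":
  Position 0: 'b' from first, 'h' from second => "bh"
  Position 1: 'c' from first, 'f' from second => "cf"
  Position 2: 'a' from first, 'g' from second => "ag"
  Position 3: 'b' from first, 'g' from second => "bg"
  Position 4: 'd' from first, 'g' from second => "dg"
Result: bhcfagbgdg

bhcfagbgdg


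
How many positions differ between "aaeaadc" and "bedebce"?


Comparing "aaeaadc" and "bedebce" position by position:
  Position 0: 'a' vs 'b' => DIFFER
  Position 1: 'a' vs 'e' => DIFFER
  Position 2: 'e' vs 'd' => DIFFER
  Position 3: 'a' vs 'e' => DIFFER
  Position 4: 'a' vs 'b' => DIFFER
  Position 5: 'd' vs 'c' => DIFFER
  Position 6: 'c' vs 'e' => DIFFER
Positions that differ: 7

7


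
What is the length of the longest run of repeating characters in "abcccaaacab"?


Input: "abcccaaacab"
Scanning for longest run:
  Position 1 ('b'): new char, reset run to 1
  Position 2 ('c'): new char, reset run to 1
  Position 3 ('c'): continues run of 'c', length=2
  Position 4 ('c'): continues run of 'c', length=3
  Position 5 ('a'): new char, reset run to 1
  Position 6 ('a'): continues run of 'a', length=2
  Position 7 ('a'): continues run of 'a', length=3
  Position 8 ('c'): new char, reset run to 1
  Position 9 ('a'): new char, reset run to 1
  Position 10 ('b'): new char, reset run to 1
Longest run: 'c' with length 3

3


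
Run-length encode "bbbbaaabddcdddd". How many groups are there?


Input: bbbbaaabddcdddd
Scanning for consecutive runs:
  Group 1: 'b' x 4 (positions 0-3)
  Group 2: 'a' x 3 (positions 4-6)
  Group 3: 'b' x 1 (positions 7-7)
  Group 4: 'd' x 2 (positions 8-9)
  Group 5: 'c' x 1 (positions 10-10)
  Group 6: 'd' x 4 (positions 11-14)
Total groups: 6

6


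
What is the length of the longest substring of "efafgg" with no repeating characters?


Input: "efafgg"
Sliding window (track last position of each char):
  Position 0 ('e'): window [0,0] length 1 -- new best
  Position 1 ('f'): window [0,1] length 2 -- new best
  Position 2 ('a'): window [0,2] length 3 -- new best
  Position 3 ('f'): repeat (last at 1), move window start to 2
  Position 3 ('f'): window [2,3] length 2
  Position 4 ('g'): window [2,4] length 3
  Position 5 ('g'): repeat (last at 4), move window start to 5
  Position 5 ('g'): window [5,5] length 1
Longest substring with no repeats: "efa" with length 3

3


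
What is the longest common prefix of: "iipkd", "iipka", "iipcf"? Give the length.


Words: iipkd, iipka, iipcf
  Position 0: all 'i' => match
  Position 1: all 'i' => match
  Position 2: all 'p' => match
  Position 3: ('k', 'k', 'c') => mismatch, stop
LCP = "iip" (length 3)

3


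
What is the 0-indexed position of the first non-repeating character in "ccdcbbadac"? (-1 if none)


Input: ccdcbbadac
Character frequencies:
  'a': 2
  'b': 2
  'c': 4
  'd': 2
Scanning left to right for freq == 1:
  Position 0 ('c'): freq=4, skip
  Position 1 ('c'): freq=4, skip
  Position 2 ('d'): freq=2, skip
  Position 3 ('c'): freq=4, skip
  Position 4 ('b'): freq=2, skip
  Position 5 ('b'): freq=2, skip
  Position 6 ('a'): freq=2, skip
  Position 7 ('d'): freq=2, skip
  Position 8 ('a'): freq=2, skip
  Position 9 ('c'): freq=4, skip
  No unique character found => answer = -1

-1


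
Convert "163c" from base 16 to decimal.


Input: "163c" in base 16
Positional expansion:
  Digit '1' (value 1) x 16^3 = 4096
  Digit '6' (value 6) x 16^2 = 1536
  Digit '3' (value 3) x 16^1 = 48
  Digit 'c' (value 12) x 16^0 = 12
Sum = 5692

5692


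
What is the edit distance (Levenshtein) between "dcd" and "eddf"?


Computing edit distance: "dcd" -> "eddf"
DP table:
           e    d    d    f
      0    1    2    3    4
  d   1    1    1    2    3
  c   2    2    2    2    3
  d   3    3    2    2    3
Edit distance = dp[3][4] = 3

3


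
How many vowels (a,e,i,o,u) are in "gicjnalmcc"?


Input: gicjnalmcc
Checking each character:
  'g' at position 0: consonant
  'i' at position 1: vowel (running total: 1)
  'c' at position 2: consonant
  'j' at position 3: consonant
  'n' at position 4: consonant
  'a' at position 5: vowel (running total: 2)
  'l' at position 6: consonant
  'm' at position 7: consonant
  'c' at position 8: consonant
  'c' at position 9: consonant
Total vowels: 2

2


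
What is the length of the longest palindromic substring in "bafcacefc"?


Input: "bafcacefc"
Checking substrings for palindromes:
  [3:6] "cac" (len 3) => palindrome
Longest palindromic substring: "cac" with length 3

3


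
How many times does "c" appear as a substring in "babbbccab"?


Searching for "c" in "babbbccab"
Scanning each position:
  Position 0: "b" => no
  Position 1: "a" => no
  Position 2: "b" => no
  Position 3: "b" => no
  Position 4: "b" => no
  Position 5: "c" => MATCH
  Position 6: "c" => MATCH
  Position 7: "a" => no
  Position 8: "b" => no
Total occurrences: 2

2


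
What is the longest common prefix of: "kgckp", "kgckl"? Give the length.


Words: kgckp, kgckl
  Position 0: all 'k' => match
  Position 1: all 'g' => match
  Position 2: all 'c' => match
  Position 3: all 'k' => match
  Position 4: ('p', 'l') => mismatch, stop
LCP = "kgck" (length 4)

4


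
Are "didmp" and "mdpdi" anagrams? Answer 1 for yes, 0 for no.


Strings: "didmp", "mdpdi"
Sorted first:  ddimp
Sorted second: ddimp
Sorted forms match => anagrams

1


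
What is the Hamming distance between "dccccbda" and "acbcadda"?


Comparing "dccccbda" and "acbcadda" position by position:
  Position 0: 'd' vs 'a' => differ
  Position 1: 'c' vs 'c' => same
  Position 2: 'c' vs 'b' => differ
  Position 3: 'c' vs 'c' => same
  Position 4: 'c' vs 'a' => differ
  Position 5: 'b' vs 'd' => differ
  Position 6: 'd' vs 'd' => same
  Position 7: 'a' vs 'a' => same
Total differences (Hamming distance): 4

4


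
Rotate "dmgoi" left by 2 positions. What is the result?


Input: "dmgoi", rotate left by 2
First 2 characters: "dm"
Remaining characters: "goi"
Concatenate remaining + first: "goi" + "dm" = "goidm"

goidm


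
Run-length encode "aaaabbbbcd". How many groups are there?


Input: aaaabbbbcd
Scanning for consecutive runs:
  Group 1: 'a' x 4 (positions 0-3)
  Group 2: 'b' x 4 (positions 4-7)
  Group 3: 'c' x 1 (positions 8-8)
  Group 4: 'd' x 1 (positions 9-9)
Total groups: 4

4


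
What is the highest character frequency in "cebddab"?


Input: cebddab
Character counts:
  'a': 1
  'b': 2
  'c': 1
  'd': 2
  'e': 1
Maximum frequency: 2

2


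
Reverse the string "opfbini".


Input: opfbini
Reading characters right to left:
  Position 6: 'i'
  Position 5: 'n'
  Position 4: 'i'
  Position 3: 'b'
  Position 2: 'f'
  Position 1: 'p'
  Position 0: 'o'
Reversed: inibfpo

inibfpo


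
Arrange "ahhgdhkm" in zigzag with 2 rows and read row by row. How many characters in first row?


Zigzag "ahhgdhkm" into 2 rows:
Placing characters:
  'a' => row 0
  'h' => row 1
  'h' => row 0
  'g' => row 1
  'd' => row 0
  'h' => row 1
  'k' => row 0
  'm' => row 1
Rows:
  Row 0: "ahdk"
  Row 1: "hghm"
First row length: 4

4


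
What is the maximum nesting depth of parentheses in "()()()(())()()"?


Input: "()()()(())()()"
Tracking depth:
  Position 0 '(': depth becomes 1
  Position 1 ')': depth becomes 0
  Position 2 '(': depth becomes 1
  Position 3 ')': depth becomes 0
  Position 4 '(': depth becomes 1
  Position 5 ')': depth becomes 0
  Position 6 '(': depth becomes 1
  Position 7 '(': depth becomes 2
  Position 8 ')': depth becomes 1
  Position 9 ')': depth becomes 0
  Position 10 '(': depth becomes 1
  Position 11 ')': depth becomes 0
  Position 12 '(': depth becomes 1
  Position 13 ')': depth becomes 0
Maximum depth reached: 2

2


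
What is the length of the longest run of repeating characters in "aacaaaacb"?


Input: "aacaaaacb"
Scanning for longest run:
  Position 1 ('a'): continues run of 'a', length=2
  Position 2 ('c'): new char, reset run to 1
  Position 3 ('a'): new char, reset run to 1
  Position 4 ('a'): continues run of 'a', length=2
  Position 5 ('a'): continues run of 'a', length=3
  Position 6 ('a'): continues run of 'a', length=4
  Position 7 ('c'): new char, reset run to 1
  Position 8 ('b'): new char, reset run to 1
Longest run: 'a' with length 4

4


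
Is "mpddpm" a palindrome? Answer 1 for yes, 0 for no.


Input: mpddpm
Reversed: mpddpm
  Compare pos 0 ('m') with pos 5 ('m'): match
  Compare pos 1 ('p') with pos 4 ('p'): match
  Compare pos 2 ('d') with pos 3 ('d'): match
Result: palindrome

1


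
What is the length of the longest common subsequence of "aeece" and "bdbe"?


LCS of "aeece" and "bdbe"
DP table:
           b    d    b    e
      0    0    0    0    0
  a   0    0    0    0    0
  e   0    0    0    0    1
  e   0    0    0    0    1
  c   0    0    0    0    1
  e   0    0    0    0    1
LCS length = dp[5][4] = 1

1
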